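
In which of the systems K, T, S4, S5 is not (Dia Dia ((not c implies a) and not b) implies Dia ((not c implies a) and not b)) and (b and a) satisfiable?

T-tableau for the formula:
1. not (Dia Dia ((not c implies a) and not b) implies Dia ((not c implies a) and not b)) and (b and a), 0
2. not (Dia Dia ((not c implies a) and not b) implies Dia ((not c implies a) and not b)), 0   [and-rule on 1]
3. b and a, 0   [and-rule on 1]
4. Dia Dia ((not c implies a) and not b), 0   [neg-implies-rule on 2]
5. not Dia ((not c implies a) and not b), 0   [neg-implies-rule on 2]
6. b, 0   [and-rule on 3]
7. a, 0   [and-rule on 3]
8. not ((not c implies a) and not b), 0   [neg-Dia-rule on 5 via 0R0]
9. Dia ((not c implies a) and not b), 1   [Dia-rule on 4: fresh world 1, 0R1]
10. not ((not c implies a) and not b), 1   [neg-Dia-rule on 5 via 0R1]
11. b, 1   [neg-and-rule on 10 (branches; this branch)]
12. (not c implies a) and not b, 2   [Dia-rule on 9: fresh world 2, 1R2]
13. not c implies a, 2   [and-rule on 12]
14. not b, 2   [and-rule on 12]
15. a, 2   [implies-rule on 13 (branches; this branch)]
Accessibility: 0R0, 0R1, 1R1, 1R2, 2R2
Complete open branch: satisfiable in T, hence also in K (this T-model is also a K-model).
S4-tableau for the formula:
1. not (Dia Dia ((not c implies a) and not b) implies Dia ((not c implies a) and not b)) and (b and a), 0
2. not (Dia Dia ((not c implies a) and not b) implies Dia ((not c implies a) and not b)), 0   [and-rule on 1]
3. b and a, 0   [and-rule on 1]
4. Dia Dia ((not c implies a) and not b), 0   [neg-implies-rule on 2]
5. not Dia ((not c implies a) and not b), 0   [neg-implies-rule on 2]
6. b, 0   [and-rule on 3]
7. a, 0   [and-rule on 3]
8. not ((not c implies a) and not b), 0   [neg-Dia-rule on 5 via 0R0]
9. Dia ((not c implies a) and not b), 1   [Dia-rule on 4: fresh world 1, 0R1]
10. not ((not c implies a) and not b), 1   [neg-Dia-rule on 5 via 0R1]
11. not (not c implies a), 1   [neg-and-rule on 10 (branches; this branch)]
12. not c, 1   [neg-implies-rule on 11]
13. not a, 1   [neg-implies-rule on 11]
14. (not c implies a) and not b, 2   [Dia-rule on 9: fresh world 2, 1R2]
15. not c implies a, 2   [and-rule on 14]
16. not b, 2   [and-rule on 14]
17. not ((not c implies a) and not b), 2   [neg-Dia-rule on 5 via 0R2]
18. a, 2   [implies-rule on 15 (branches; this branch)]
19. not (not c implies a), 2   [neg-and-rule on 17 (branches; this branch)]
20. not c, 2   [neg-implies-rule on 19]
21. not a, 2   [neg-implies-rule on 19]
Accessibility: 0R0, 0R1, 0R2, 1R1, 1R2, 2R2
Branch closes: a and not a both at 2.
Every branch closes (one shown): unsatisfiable in S4, hence also in S5 (every S5-frame is an S4-frame).

K, T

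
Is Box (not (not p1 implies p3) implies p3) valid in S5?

Tableau for the negation not Box (not (not p1 implies p3) implies p3):
1. not Box (not (not p1 implies p3) implies p3), w0
2. not (not (not p1 implies p3) implies p3), w1
3. not (not p1 implies p3), w1
4. not p3, w1
5. not p1, w1
Accessibility: w0Rw0, w0Rw1, w1Rw0, w1Rw1
The negation has an open branch (countermodel exists).

Not valid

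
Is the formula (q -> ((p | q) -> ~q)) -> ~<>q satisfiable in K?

Satisfiable (open branch found)

1. (q -> ((p | q) -> ~q)) -> ~<>q, w0
2. ~<>q, w0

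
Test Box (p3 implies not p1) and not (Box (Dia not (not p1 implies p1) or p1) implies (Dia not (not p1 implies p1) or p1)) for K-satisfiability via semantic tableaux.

Satisfiable

1. Box (p3 implies not p1) and not (Box (Dia not (not p1 implies p1) or p1) implies (Dia not (not p1 implies p1) or p1)), w0
2. Box (p3 implies not p1), w0
3. not (Box (Dia not (not p1 implies p1) or p1) implies (Dia not (not p1 implies p1) or p1)), w0
4. Box (Dia not (not p1 implies p1) or p1), w0
5. not (Dia not (not p1 implies p1) or p1), w0
6. not Dia not (not p1 implies p1), w0
7. not p1, w0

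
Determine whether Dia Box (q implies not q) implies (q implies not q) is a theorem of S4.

Invalid (countermodel exists)

Tableau for the negation not (Dia Box (q implies not q) implies (q implies not q)):
1. not (Dia Box (q implies not q) implies (q implies not q)), 0
2. Dia Box (q implies not q), 0   [neg-implies-rule on 1]
3. not (q implies not q), 0   [neg-implies-rule on 1]
4. q, 0   [neg-implies-rule on 3]
5. Box (q implies not q), 1   [Dia-rule on 2: fresh world 1, 0R1]
6. q implies not q, 1   [Box-rule on 5 via 1R1]
7. not q, 1   [implies-rule on 6 (branches; this branch)]
Accessibility: 0R0, 0R1, 1R1
The negation has an open branch (countermodel exists).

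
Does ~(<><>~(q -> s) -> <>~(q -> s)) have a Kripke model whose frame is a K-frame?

Satisfiable

1. ~(<><>~(q -> s) -> <>~(q -> s)), u
2. <><>~(q -> s), u   [~->-rule on 1]
3. ~<>~(q -> s), u   [~->-rule on 1]
4. <>~(q -> s), v   [<>-rule on 2: fresh world v, uRv]
5. q -> s, v   [~<>-rule on 3 via uRv]
6. s, v   [->-rule on 5 (branches; this branch)]
7. ~(q -> s), w   [<>-rule on 4: fresh world w, vRw]
8. q, w   [~->-rule on 7]
9. ~s, w   [~->-rule on 7]
Accessibility: uRv, vRw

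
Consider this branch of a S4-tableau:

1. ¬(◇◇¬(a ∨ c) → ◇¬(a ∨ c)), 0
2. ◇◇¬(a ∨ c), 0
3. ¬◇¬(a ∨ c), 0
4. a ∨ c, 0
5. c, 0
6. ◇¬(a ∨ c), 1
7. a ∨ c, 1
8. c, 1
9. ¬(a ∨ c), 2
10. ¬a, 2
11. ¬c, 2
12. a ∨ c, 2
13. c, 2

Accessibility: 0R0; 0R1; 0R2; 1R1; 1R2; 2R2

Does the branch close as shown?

Both c and ¬c appear at 2.

Yes, closed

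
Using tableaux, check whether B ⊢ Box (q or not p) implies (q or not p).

Valid in B

Tableau for the negation not (Box (q or not p) implies (q or not p)):
1. not (Box (q or not p) implies (q or not p)), w0
2. Box (q or not p), w0
3. not (q or not p), w0
4. not q, w0
5. p, w0
6. q or not p, w0
7. not p, w0
Accessibility: w0Rw0
Branch closes: p and not p both at w0.
All branches of the negation close; one closing branch shown above.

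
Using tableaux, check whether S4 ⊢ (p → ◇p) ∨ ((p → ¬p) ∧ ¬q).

Tableau for the negation ¬((p → ◇p) ∨ ((p → ¬p) ∧ ¬q)):
1. ¬((p → ◇p) ∨ ((p → ¬p) ∧ ¬q)), w0
2. ¬(p → ◇p), w0   [¬∨-rule on 1]
3. ¬((p → ¬p) ∧ ¬q), w0   [¬∨-rule on 1]
4. p, w0   [¬→-rule on 2]
5. ¬◇p, w0   [¬→-rule on 2]
6. ¬p, w0   [¬◇-rule on 5 via w0Rw0]
Accessibility: w0Rw0
Branch closes: p and ¬p both at w0.
All branches of the negation close; one closing branch shown above.

Valid in S4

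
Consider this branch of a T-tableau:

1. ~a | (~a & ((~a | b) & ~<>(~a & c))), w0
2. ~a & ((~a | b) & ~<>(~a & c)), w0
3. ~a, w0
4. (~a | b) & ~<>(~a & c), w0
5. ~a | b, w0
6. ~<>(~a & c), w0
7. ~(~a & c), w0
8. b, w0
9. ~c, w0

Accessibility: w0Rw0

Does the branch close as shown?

No atom appears with both signs at the same world.

Open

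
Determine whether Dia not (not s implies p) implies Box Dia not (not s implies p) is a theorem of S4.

Not valid

Tableau for the negation not (Dia not (not s implies p) implies Box Dia not (not s implies p)):
1. not (Dia not (not s implies p) implies Box Dia not (not s implies p)), w0
2. Dia not (not s implies p), w0
3. not Box Dia not (not s implies p), w0
4. not (not s implies p), w1
5. not s, w1
6. not p, w1
7. not Dia not (not s implies p), w2
8. not s implies p, w2
9. p, w2
Accessibility: w0Rw0, w0Rw1, w0Rw2, w1Rw1, w2Rw2
The negation has an open branch (countermodel exists).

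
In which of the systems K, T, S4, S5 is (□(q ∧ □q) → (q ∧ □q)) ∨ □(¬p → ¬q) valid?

T-tableau for the negation ¬((□(q ∧ □q) → (q ∧ □q)) ∨ □(¬p → ¬q)):
1. ¬((□(q ∧ □q) → (q ∧ □q)) ∨ □(¬p → ¬q)), w0
2. ¬(□(q ∧ □q) → (q ∧ □q)), w0   [¬∨-rule on 1]
3. ¬□(¬p → ¬q), w0   [¬∨-rule on 1]
4. □(q ∧ □q), w0   [¬→-rule on 2]
5. ¬(q ∧ □q), w0   [¬→-rule on 2]
6. q ∧ □q, w0   [□-rule on 4 via w0Rw0]
7. q, w0   [∧-rule on 6]
8. □q, w0   [∧-rule on 6]
9. ¬□q, w0   [¬∧-rule on 5 (branches; this branch)]
10. ¬(¬p → ¬q), w1   [¬□-rule on 3: fresh world w1, w0Rw1]
11. ¬p, w1   [¬→-rule on 10]
12. q, w1   [¬→-rule on 10]
13. q ∧ □q, w1   [□-rule on 4 via w0Rw1]
14. □q, w1   [∧-rule on 13]
15. ¬q, w2   [¬□-rule on 9: fresh world w2, w0Rw2]
16. q ∧ □q, w2   [□-rule on 4 via w0Rw2]
17. q, w2   [∧-rule on 16]
18. □q, w2   [∧-rule on 16]
Accessibility: w0Rw0, w0Rw1, w0Rw2, w1Rw1, w2Rw2
Branch closes: q and ¬q both at w2.
Every branch closes (one shown): valid in T, hence also in S4, S5 (every theorem of T is a theorem of S4 and S5).
K-tableau for the negation ¬((□(q ∧ □q) → (q ∧ □q)) ∨ □(¬p → ¬q)):
1. ¬((□(q ∧ □q) → (q ∧ □q)) ∨ □(¬p → ¬q)), w0
2. ¬(□(q ∧ □q) → (q ∧ □q)), w0   [¬∨-rule on 1]
3. ¬□(¬p → ¬q), w0   [¬∨-rule on 1]
4. □(q ∧ □q), w0   [¬→-rule on 2]
5. ¬(q ∧ □q), w0   [¬→-rule on 2]
6. ¬q, w0   [¬∧-rule on 5 (branches; this branch)]
7. ¬(¬p → ¬q), w1   [¬□-rule on 3: fresh world w1, w0Rw1]
8. ¬p, w1   [¬→-rule on 7]
9. q, w1   [¬→-rule on 7]
10. q ∧ □q, w1   [□-rule on 4 via w0Rw1]
11. □q, w1   [∧-rule on 10]
Accessibility: w0Rw1
Complete open branch: countermodel on a K-frame, so not valid in K.

T, S4, S5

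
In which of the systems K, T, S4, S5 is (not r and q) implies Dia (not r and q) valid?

K-tableau for the negation not ((not r and q) implies Dia (not r and q)):
1. not ((not r and q) implies Dia (not r and q)), w0
2. not r and q, w0
3. not Dia (not r and q), w0
4. not r, w0
5. q, w0
Complete open branch: countermodel on a K-frame, so not valid in K.
T-tableau for the negation not ((not r and q) implies Dia (not r and q)):
1. not ((not r and q) implies Dia (not r and q)), w0
2. not r and q, w0
3. not Dia (not r and q), w0
4. not r, w0
5. q, w0
6. not (not r and q), w0
7. not q, w0
Accessibility: w0Rw0
Branch closes: q and not q both at w0.
Every branch closes (one shown): valid in T, hence also in S4, S5 (every theorem of T is a theorem of S4 and S5).

T, S4, S5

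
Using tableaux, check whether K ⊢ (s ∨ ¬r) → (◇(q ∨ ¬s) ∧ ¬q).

No, not valid

Tableau for the negation ¬((s ∨ ¬r) → (◇(q ∨ ¬s) ∧ ¬q)):
1. ¬((s ∨ ¬r) → (◇(q ∨ ¬s) ∧ ¬q)), 0
2. s ∨ ¬r, 0
3. ¬(◇(q ∨ ¬s) ∧ ¬q), 0
4. ¬r, 0
5. q, 0
The negation has an open branch (countermodel exists).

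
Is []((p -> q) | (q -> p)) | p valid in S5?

Tableau for the negation ~([]((p -> q) | (q -> p)) | p):
1. ~([]((p -> q) | (q -> p)) | p), u
2. ~[]((p -> q) | (q -> p)), u
3. ~p, u
4. ~((p -> q) | (q -> p)), v
5. ~(p -> q), v
6. ~(q -> p), v
7. p, v
8. ~q, v
9. q, v
10. ~p, v
Accessibility: uRu, uRv, vRu, vRv
Branch closes: q and ~q both at v.
Every branch of the negation's tableau closes; the branch above is one of them.

Valid in S5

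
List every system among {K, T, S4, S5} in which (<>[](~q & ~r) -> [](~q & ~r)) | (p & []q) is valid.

S5

S4-tableau for the negation ~((<>[](~q & ~r) -> [](~q & ~r)) | (p & []q)):
1. ~((<>[](~q & ~r) -> [](~q & ~r)) | (p & []q)), u
2. ~(<>[](~q & ~r) -> [](~q & ~r)), u
3. ~(p & []q), u
4. <>[](~q & ~r), u
5. ~[](~q & ~r), u
6. ~[]q, u
7. [](~q & ~r), v
8. ~q & ~r, v
9. ~q, v
10. ~r, v
11. ~(~q & ~r), w
12. r, w
13. ~q, x
Accessibility: uRu, uRv, uRw, uRx, vRv, wRw, xRx
Complete open branch: countermodel on an S4-frame, so not valid in S4, nor in K, T (the same frame is also a K-frame and a T-frame).
S5-tableau for the negation ~((<>[](~q & ~r) -> [](~q & ~r)) | (p & []q)):
1. ~((<>[](~q & ~r) -> [](~q & ~r)) | (p & []q)), u
2. ~(<>[](~q & ~r) -> [](~q & ~r)), u
3. ~(p & []q), u
4. <>[](~q & ~r), u
5. ~[](~q & ~r), u
6. ~[]q, u
7. [](~q & ~r), v
8. ~q & ~r, u
9. ~q, u
10. ~r, u
11. ~q & ~r, v
12. ~q, v
13. ~r, v
14. ~(~q & ~r), w
15. ~q & ~r, w
16. ~q, w
17. ~r, w
18. r, w
Accessibility: uRu, uRv, uRw, vRu, vRv, vRw, wRu, wRv, wRw
Branch closes: r and ~r both at w.
Every branch closes (one shown): valid in S5.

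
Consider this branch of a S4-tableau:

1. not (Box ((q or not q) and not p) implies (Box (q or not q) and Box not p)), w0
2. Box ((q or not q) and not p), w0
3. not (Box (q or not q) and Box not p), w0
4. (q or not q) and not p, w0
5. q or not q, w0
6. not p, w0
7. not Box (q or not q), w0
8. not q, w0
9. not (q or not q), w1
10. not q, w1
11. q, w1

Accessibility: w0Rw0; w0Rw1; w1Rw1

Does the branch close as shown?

Both q and not q appear at w1.

Yes, closed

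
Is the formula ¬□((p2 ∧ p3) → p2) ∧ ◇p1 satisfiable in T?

1. ¬□((p2 ∧ p3) → p2) ∧ ◇p1, u
2. ¬□((p2 ∧ p3) → p2), u
3. ◇p1, u
4. ¬((p2 ∧ p3) → p2), v
5. p2 ∧ p3, v
6. ¬p2, v
7. p2, v
8. p3, v
Accessibility: uRu, uRv, vRv
Branch closes: p2 and ¬p2 both at v.
(One branch shown.) All branches close.

Unsatisfiable (every branch closes)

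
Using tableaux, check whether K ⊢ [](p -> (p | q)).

Tableau for the negation ~[](p -> (p | q)):
1. ~[](p -> (p | q)), u
2. ~(p -> (p | q)), v
3. p, v
4. ~(p | q), v
5. ~p, v
6. ~q, v
Accessibility: uRv
Branch closes: p and ~p both at v.
All branches of the negation close; one closing branch shown above.

Yes, valid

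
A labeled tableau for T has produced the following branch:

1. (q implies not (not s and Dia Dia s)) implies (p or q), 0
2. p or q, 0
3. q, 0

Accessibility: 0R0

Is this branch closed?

No, open

No world carries both an atom and its negation.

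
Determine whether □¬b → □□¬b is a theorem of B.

Tableau for the negation ¬(□¬b → □□¬b):
1. ¬(□¬b → □□¬b), u
2. □¬b, u   [¬→-rule on 1]
3. ¬□□¬b, u   [¬→-rule on 1]
4. ¬b, u   [□-rule on 2 via uRu]
5. ¬□¬b, v   [¬□-rule on 3: fresh world v, uRv]
6. ¬b, v   [□-rule on 2 via uRv]
7. b, w   [¬□-rule on 5: fresh world w, vRw]
Accessibility: uRu, uRv, vRu, vRv, vRw, wRv, wRw
The negation has an open branch (countermodel exists).

Invalid (countermodel exists)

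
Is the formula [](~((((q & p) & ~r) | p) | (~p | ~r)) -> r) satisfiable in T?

1. [](~((((q & p) & ~r) | p) | (~p | ~r)) -> r), 0
2. ~((((q & p) & ~r) | p) | (~p | ~r)) -> r, 0   [[]-rule on 1 via 0R0]
3. r, 0   [->-rule on 2 (branches; this branch)]
Accessibility: 0R0

Satisfiable (open branch found)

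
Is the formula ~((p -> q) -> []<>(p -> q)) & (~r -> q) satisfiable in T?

1. ~((p -> q) -> []<>(p -> q)) & (~r -> q), u
2. ~((p -> q) -> []<>(p -> q)), u   [&-rule on 1]
3. ~r -> q, u   [&-rule on 1]
4. p -> q, u   [~->-rule on 2]
5. ~[]<>(p -> q), u   [~->-rule on 2]
6. q, u   [->-rule on 3 (branches; this branch)]
7. ~<>(p -> q), v   [~[]-rule on 5: fresh world v, uRv]
8. ~(p -> q), v   [~<>-rule on 7 via vRv]
9. p, v   [~->-rule on 8]
10. ~q, v   [~->-rule on 8]
Accessibility: uRu, uRv, vRv

Satisfiable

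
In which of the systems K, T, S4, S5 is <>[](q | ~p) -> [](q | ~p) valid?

S5-tableau for the negation ~(<>[](q | ~p) -> [](q | ~p)):
1. ~(<>[](q | ~p) -> [](q | ~p)), u
2. <>[](q | ~p), u
3. ~[](q | ~p), u
4. [](q | ~p), v
5. q | ~p, u
6. q | ~p, v
7. ~p, u
8. ~p, v
9. ~(q | ~p), w
10. ~q, w
11. p, w
12. q | ~p, w
13. ~p, w
Accessibility: uRu, uRv, uRw, vRu, vRv, vRw, wRu, wRv, wRw
Branch closes: p and ~p both at w.
Every branch closes (one shown): valid in S5.
S4-tableau for the negation ~(<>[](q | ~p) -> [](q | ~p)):
1. ~(<>[](q | ~p) -> [](q | ~p)), u
2. <>[](q | ~p), u
3. ~[](q | ~p), u
4. [](q | ~p), v
5. q | ~p, v
6. ~p, v
7. ~(q | ~p), w
8. ~q, w
9. p, w
Accessibility: uRu, uRv, uRw, vRv, wRw
Complete open branch: countermodel on an S4-frame, so not valid in S4, nor in K, T (the same frame is also a K-frame and a T-frame).

S5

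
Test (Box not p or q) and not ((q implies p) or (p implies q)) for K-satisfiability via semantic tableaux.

1. (Box not p or q) and not ((q implies p) or (p implies q)), u
2. Box not p or q, u   [and-rule on 1]
3. not ((q implies p) or (p implies q)), u   [and-rule on 1]
4. not (q implies p), u   [neg-or-rule on 3]
5. not (p implies q), u   [neg-or-rule on 3]
6. q, u   [neg-implies-rule on 4]
7. not p, u   [neg-implies-rule on 4]
8. p, u   [neg-implies-rule on 5]
9. not q, u   [neg-implies-rule on 5]
Branch closes: p and not p both at u.
(One branch shown.) All branches close.

No, unsatisfiable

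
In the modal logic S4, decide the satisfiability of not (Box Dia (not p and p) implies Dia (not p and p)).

No, unsatisfiable

1. not (Box Dia (not p and p) implies Dia (not p and p)), 0
2. Box Dia (not p and p), 0
3. not Dia (not p and p), 0
4. Dia (not p and p), 0
5. not (not p and p), 0
6. not p, 0
7. not p and p, 1
8. not p, 1
9. p, 1
Accessibility: 0R0, 0R1, 1R1
Branch closes: p and not p both at 1.
(One branch shown.) All branches close.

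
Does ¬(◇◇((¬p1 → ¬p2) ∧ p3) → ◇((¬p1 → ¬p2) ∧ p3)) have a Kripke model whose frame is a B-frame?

1. ¬(◇◇((¬p1 → ¬p2) ∧ p3) → ◇((¬p1 → ¬p2) ∧ p3)), 0
2. ◇◇((¬p1 → ¬p2) ∧ p3), 0
3. ¬◇((¬p1 → ¬p2) ∧ p3), 0
4. ¬((¬p1 → ¬p2) ∧ p3), 0
5. ¬p3, 0
6. ◇((¬p1 → ¬p2) ∧ p3), 1
7. ¬((¬p1 → ¬p2) ∧ p3), 1
8. ¬p3, 1
9. (¬p1 → ¬p2) ∧ p3, 2
10. ¬p1 → ¬p2, 2
11. p3, 2
12. ¬p2, 2
Accessibility: 0R0, 0R1, 1R0, 1R1, 1R2, 2R1, 2R2

Yes, satisfiable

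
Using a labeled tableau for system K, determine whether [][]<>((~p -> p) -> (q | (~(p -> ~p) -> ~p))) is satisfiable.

1. [][]<>((~p -> p) -> (q | (~(p -> ~p) -> ~p))), u

Satisfiable (open branch found)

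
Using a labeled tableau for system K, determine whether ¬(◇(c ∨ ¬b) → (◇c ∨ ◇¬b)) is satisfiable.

1. ¬(◇(c ∨ ¬b) → (◇c ∨ ◇¬b)), w0
2. ◇(c ∨ ¬b), w0
3. ¬(◇c ∨ ◇¬b), w0
4. ¬◇c, w0
5. ¬◇¬b, w0
6. c ∨ ¬b, w1
7. ¬c, w1
8. b, w1
9. ¬b, w1
Accessibility: w0Rw1
Branch closes: b and ¬b both at w1.
All branches of the tableau close; one closing branch shown above.

No, unsatisfiable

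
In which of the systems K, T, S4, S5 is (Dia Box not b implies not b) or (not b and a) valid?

S5

S4-tableau for the negation not ((Dia Box not b implies not b) or (not b and a)):
1. not ((Dia Box not b implies not b) or (not b and a)), w0
2. not (Dia Box not b implies not b), w0
3. not (not b and a), w0
4. Dia Box not b, w0
5. b, w0
6. not a, w0
7. Box not b, w1
8. not b, w1
Accessibility: w0Rw0, w0Rw1, w1Rw1
Complete open branch: countermodel on an S4-frame, so not valid in S4, nor in K, T (the same frame is also a K-frame and a T-frame).
S5-tableau for the negation not ((Dia Box not b implies not b) or (not b and a)):
1. not ((Dia Box not b implies not b) or (not b and a)), w0
2. not (Dia Box not b implies not b), w0
3. not (not b and a), w0
4. Dia Box not b, w0
5. b, w0
6. not a, w0
7. Box not b, w1
8. not b, w0
Accessibility: w0Rw0, w0Rw1, w1Rw0, w1Rw1
Branch closes: b and not b both at w0.
Every branch closes (one shown): valid in S5.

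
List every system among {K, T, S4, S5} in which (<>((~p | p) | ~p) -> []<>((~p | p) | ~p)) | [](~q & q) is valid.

T, S4, S5

K-tableau for the negation ~((<>((~p | p) | ~p) -> []<>((~p | p) | ~p)) | [](~q & q)):
1. ~((<>((~p | p) | ~p) -> []<>((~p | p) | ~p)) | [](~q & q)), w0
2. ~(<>((~p | p) | ~p) -> []<>((~p | p) | ~p)), w0
3. ~[](~q & q), w0
4. <>((~p | p) | ~p), w0
5. ~[]<>((~p | p) | ~p), w0
6. ~(~q & q), w1
7. ~q, w1
8. (~p | p) | ~p, w2
9. ~p, w2
10. ~<>((~p | p) | ~p), w3
Accessibility: w0Rw1, w0Rw2, w0Rw3
Complete open branch: countermodel on a K-frame, so not valid in K.
T-tableau for the negation ~((<>((~p | p) | ~p) -> []<>((~p | p) | ~p)) | [](~q & q)):
1. ~((<>((~p | p) | ~p) -> []<>((~p | p) | ~p)) | [](~q & q)), w0
2. ~(<>((~p | p) | ~p) -> []<>((~p | p) | ~p)), w0
3. ~[](~q & q), w0
4. <>((~p | p) | ~p), w0
5. ~[]<>((~p | p) | ~p), w0
6. ~(~q & q), w1
7. ~q, w1
8. (~p | p) | ~p, w2
9. ~p | p, w2
10. p, w2
11. ~<>((~p | p) | ~p), w3
12. ~((~p | p) | ~p), w3
13. ~(~p | p), w3
14. p, w3
15. ~p, w3
Accessibility: w0Rw0, w0Rw1, w0Rw2, w0Rw3, w1Rw1, w2Rw2, w3Rw3
Branch closes: p and ~p both at w3.
Every branch closes (one shown): valid in T, hence also in S4, S5 (every theorem of T is a theorem of S4 and S5).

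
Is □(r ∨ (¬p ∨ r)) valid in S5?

Tableau for the negation ¬□(r ∨ (¬p ∨ r)):
1. ¬□(r ∨ (¬p ∨ r)), w0
2. ¬(r ∨ (¬p ∨ r)), w1   [¬□-rule on 1: fresh world w1, w0Rw1]
3. ¬r, w1   [¬∨-rule on 2]
4. ¬(¬p ∨ r), w1   [¬∨-rule on 2]
5. p, w1   [¬∨-rule on 4]
Accessibility: w0Rw0, w0Rw1, w1Rw0, w1Rw1
The negation has an open branch (countermodel exists).

Invalid (countermodel exists)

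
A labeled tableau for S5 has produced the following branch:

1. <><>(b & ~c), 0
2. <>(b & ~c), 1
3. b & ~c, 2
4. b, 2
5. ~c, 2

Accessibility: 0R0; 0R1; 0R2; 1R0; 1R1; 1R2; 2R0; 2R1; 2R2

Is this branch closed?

No world carries both an atom and its negation.

Not closed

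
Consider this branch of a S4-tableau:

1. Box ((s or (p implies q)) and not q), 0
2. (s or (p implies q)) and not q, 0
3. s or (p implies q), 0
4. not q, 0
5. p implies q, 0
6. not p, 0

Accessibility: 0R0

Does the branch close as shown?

Open

No world carries both an atom and its negation.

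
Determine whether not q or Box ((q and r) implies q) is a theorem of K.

Tableau for the negation not (not q or Box ((q and r) implies q)):
1. not (not q or Box ((q and r) implies q)), w0
2. q, w0   [neg-or-rule on 1]
3. not Box ((q and r) implies q), w0   [neg-or-rule on 1]
4. not ((q and r) implies q), w1   [neg-Box-rule on 3: fresh world w1, w0Rw1]
5. q and r, w1   [neg-implies-rule on 4]
6. not q, w1   [neg-implies-rule on 4]
7. q, w1   [and-rule on 5]
8. r, w1   [and-rule on 5]
Accessibility: w0Rw1
Branch closes: q and not q both at w1.
All branches of the negation close; one closing branch shown above.

Yes, valid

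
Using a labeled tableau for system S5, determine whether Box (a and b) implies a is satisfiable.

1. Box (a and b) implies a, 0
2. a, 0
Accessibility: 0R0

Satisfiable (open branch found)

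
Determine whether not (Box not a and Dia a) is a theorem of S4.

Valid in S4

Tableau for the negation Box not a and Dia a:
1. Box not a and Dia a, w0
2. Box not a, w0
3. Dia a, w0
4. not a, w0
5. a, w1
6. not a, w1
Accessibility: w0Rw0, w0Rw1, w1Rw1
Branch closes: a and not a both at w1.
All branches of the negation close; one closing branch shown above.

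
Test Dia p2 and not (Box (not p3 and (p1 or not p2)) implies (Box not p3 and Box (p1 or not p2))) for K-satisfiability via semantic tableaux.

1. Dia p2 and not (Box (not p3 and (p1 or not p2)) implies (Box not p3 and Box (p1 or not p2))), w0
2. Dia p2, w0   [and-rule on 1]
3. not (Box (not p3 and (p1 or not p2)) implies (Box not p3 and Box (p1 or not p2))), w0   [and-rule on 1]
4. Box (not p3 and (p1 or not p2)), w0   [neg-implies-rule on 3]
5. not (Box not p3 and Box (p1 or not p2)), w0   [neg-implies-rule on 3]
6. not Box (p1 or not p2), w0   [neg-and-rule on 5 (branches; this branch)]
7. p2, w1   [Dia-rule on 2: fresh world w1, w0Rw1]
8. not p3 and (p1 or not p2), w1   [Box-rule on 4 via w0Rw1]
9. not p3, w1   [and-rule on 8]
10. p1 or not p2, w1   [and-rule on 8]
11. p1, w1   [or-rule on 10 (branches; this branch)]
12. not (p1 or not p2), w2   [neg-Box-rule on 6: fresh world w2, w0Rw2]
13. not p1, w2   [neg-or-rule on 12]
14. p2, w2   [neg-or-rule on 12]
15. not p3 and (p1 or not p2), w2   [Box-rule on 4 via w0Rw2]
16. not p3, w2   [and-rule on 15]
17. p1 or not p2, w2   [and-rule on 15]
18. not p2, w2   [or-rule on 17 (branches; this branch)]
Accessibility: w0Rw1, w0Rw2
Branch closes: p2 and not p2 both at w2.
(One branch shown.) All branches close.

No, unsatisfiable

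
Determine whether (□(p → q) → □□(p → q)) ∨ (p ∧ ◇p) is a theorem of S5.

Valid in S5

Tableau for the negation ¬((□(p → q) → □□(p → q)) ∨ (p ∧ ◇p)):
1. ¬((□(p → q) → □□(p → q)) ∨ (p ∧ ◇p)), 0
2. ¬(□(p → q) → □□(p → q)), 0   [¬∨-rule on 1]
3. ¬(p ∧ ◇p), 0   [¬∨-rule on 1]
4. □(p → q), 0   [¬→-rule on 2]
5. ¬□□(p → q), 0   [¬→-rule on 2]
6. p → q, 0   [□-rule on 4 via 0R0]
7. ¬◇p, 0   [¬∧-rule on 3 (branches; this branch)]
8. ¬p, 0   [¬◇-rule on 7 via 0R0]
9. q, 0   [→-rule on 6 (branches; this branch)]
10. ¬□(p → q), 1   [¬□-rule on 5: fresh world 1, 0R1]
11. p → q, 1   [□-rule on 4 via 0R1]
12. ¬p, 1   [¬◇-rule on 7 via 0R1]
13. q, 1   [→-rule on 11 (branches; this branch)]
14. ¬(p → q), 2   [¬□-rule on 10: fresh world 2, 1R2]
15. p, 2   [¬→-rule on 14]
16. ¬q, 2   [¬→-rule on 14]
17. p → q, 2   [□-rule on 4 via 0R2]
18. ¬p, 2   [¬◇-rule on 7 via 0R2]
Accessibility: 0R0, 0R1, 0R2, 1R0, 1R1, 1R2, 2R0, 2R1, 2R2
Branch closes: p and ¬p both at 2.
All branches of the negation close; one closing branch shown above.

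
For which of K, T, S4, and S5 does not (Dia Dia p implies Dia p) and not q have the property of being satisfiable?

T-tableau for the formula:
1. not (Dia Dia p implies Dia p) and not q, 0
2. not (Dia Dia p implies Dia p), 0
3. not q, 0
4. Dia Dia p, 0
5. not Dia p, 0
6. not p, 0
7. Dia p, 1
8. not p, 1
9. p, 2
Accessibility: 0R0, 0R1, 1R1, 1R2, 2R2
Complete open branch: satisfiable in T, hence also in K (this T-model is also a K-model).
S4-tableau for the formula:
1. not (Dia Dia p implies Dia p) and not q, 0
2. not (Dia Dia p implies Dia p), 0
3. not q, 0
4. Dia Dia p, 0
5. not Dia p, 0
6. not p, 0
7. Dia p, 1
8. not p, 1
9. p, 2
10. not p, 2
Accessibility: 0R0, 0R1, 0R2, 1R1, 1R2, 2R2
Branch closes: p and not p both at 2.
Every branch closes (one shown): unsatisfiable in S4, hence also in S5 (every S5-frame is an S4-frame).

K, T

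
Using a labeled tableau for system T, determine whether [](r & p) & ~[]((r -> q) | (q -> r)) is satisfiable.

Unsatisfiable (every branch closes)

1. [](r & p) & ~[]((r -> q) | (q -> r)), w0
2. [](r & p), w0
3. ~[]((r -> q) | (q -> r)), w0
4. r & p, w0
5. r, w0
6. p, w0
7. ~((r -> q) | (q -> r)), w1
8. ~(r -> q), w1
9. ~(q -> r), w1
10. r, w1
11. ~q, w1
12. q, w1
13. ~r, w1
Accessibility: w0Rw0, w0Rw1, w1Rw1
Branch closes: q and ~q both at w1.
Every branch closes; the branch above is one of them.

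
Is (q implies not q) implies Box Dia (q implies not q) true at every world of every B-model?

Tableau for the negation not ((q implies not q) implies Box Dia (q implies not q)):
1. not ((q implies not q) implies Box Dia (q implies not q)), u
2. q implies not q, u   [neg-implies-rule on 1]
3. not Box Dia (q implies not q), u   [neg-implies-rule on 1]
4. not q, u   [implies-rule on 2 (branches; this branch)]
5. not Dia (q implies not q), v   [neg-Box-rule on 3: fresh world v, uRv]
6. not (q implies not q), u   [neg-Dia-rule on 5 via vRu]
7. q, u   [neg-implies-rule on 6]
Accessibility: uRu, uRv, vRu, vRv
Branch closes: q and not q both at u.
All branches of the negation close; one closing branch shown above.

Yes, valid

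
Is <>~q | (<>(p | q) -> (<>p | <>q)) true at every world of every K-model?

Tableau for the negation ~(<>~q | (<>(p | q) -> (<>p | <>q))):
1. ~(<>~q | (<>(p | q) -> (<>p | <>q))), u
2. ~<>~q, u
3. ~(<>(p | q) -> (<>p | <>q)), u
4. <>(p | q), u
5. ~(<>p | <>q), u
6. ~<>p, u
7. ~<>q, u
8. p | q, v
9. q, v
10. ~p, v
11. ~q, v
Accessibility: uRv
Branch closes: q and ~q both at v.
Every branch of the negation's tableau closes; the branch above is one of them.

Valid in K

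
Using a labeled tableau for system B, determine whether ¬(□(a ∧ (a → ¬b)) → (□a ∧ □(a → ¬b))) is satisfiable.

Unsatisfiable (every branch closes)

1. ¬(□(a ∧ (a → ¬b)) → (□a ∧ □(a → ¬b))), u
2. □(a ∧ (a → ¬b)), u   [¬→-rule on 1]
3. ¬(□a ∧ □(a → ¬b)), u   [¬→-rule on 1]
4. a ∧ (a → ¬b), u   [□-rule on 2 via uRu]
5. a, u   [∧-rule on 4]
6. a → ¬b, u   [∧-rule on 4]
7. ¬□(a → ¬b), u   [¬∧-rule on 3 (branches; this branch)]
8. ¬b, u   [→-rule on 6 (branches; this branch)]
9. ¬(a → ¬b), v   [¬□-rule on 7: fresh world v, uRv]
10. a, v   [¬→-rule on 9]
11. b, v   [¬→-rule on 9]
12. a ∧ (a → ¬b), v   [□-rule on 2 via uRv]
13. a → ¬b, v   [∧-rule on 12]
14. ¬b, v   [→-rule on 13 (branches; this branch)]
Accessibility: uRu, uRv, vRu, vRv
Branch closes: b and ¬b both at v.
Every branch closes; the branch above is one of them.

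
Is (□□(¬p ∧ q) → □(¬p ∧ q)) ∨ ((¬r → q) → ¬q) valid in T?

Yes, valid

Tableau for the negation ¬((□□(¬p ∧ q) → □(¬p ∧ q)) ∨ ((¬r → q) → ¬q)):
1. ¬((□□(¬p ∧ q) → □(¬p ∧ q)) ∨ ((¬r → q) → ¬q)), u
2. ¬(□□(¬p ∧ q) → □(¬p ∧ q)), u   [¬∨-rule on 1]
3. ¬((¬r → q) → ¬q), u   [¬∨-rule on 1]
4. □□(¬p ∧ q), u   [¬→-rule on 2]
5. ¬□(¬p ∧ q), u   [¬→-rule on 2]
6. ¬r → q, u   [¬→-rule on 3]
7. q, u   [¬→-rule on 3]
8. □(¬p ∧ q), u   [□-rule on 4 via uRu]
9. ¬p ∧ q, u   [□-rule on 8 via uRu]
10. ¬p, u   [∧-rule on 9]
11. ¬(¬p ∧ q), v   [¬□-rule on 5: fresh world v, uRv]
12. □(¬p ∧ q), v   [□-rule on 4 via uRv]
13. ¬p ∧ q, v   [□-rule on 8 via uRv]
14. ¬p, v   [∧-rule on 13]
15. q, v   [∧-rule on 13]
16. ¬q, v   [¬∧-rule on 11 (branches; this branch)]
Accessibility: uRu, uRv, vRv
Branch closes: q and ¬q both at v.
All branches of the negation close; one closing branch shown above.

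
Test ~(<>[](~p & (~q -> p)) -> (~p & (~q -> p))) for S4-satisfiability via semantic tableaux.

Satisfiable

1. ~(<>[](~p & (~q -> p)) -> (~p & (~q -> p))), 0
2. <>[](~p & (~q -> p)), 0   [~->-rule on 1]
3. ~(~p & (~q -> p)), 0   [~->-rule on 1]
4. ~(~q -> p), 0   [~&-rule on 3 (branches; this branch)]
5. ~q, 0   [~->-rule on 4]
6. ~p, 0   [~->-rule on 4]
7. [](~p & (~q -> p)), 1   [<>-rule on 2: fresh world 1, 0R1]
8. ~p & (~q -> p), 1   [[]-rule on 7 via 1R1]
9. ~p, 1   [&-rule on 8]
10. ~q -> p, 1   [&-rule on 8]
11. q, 1   [->-rule on 10 (branches; this branch)]
Accessibility: 0R0, 0R1, 1R1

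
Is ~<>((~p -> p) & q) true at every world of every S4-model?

Tableau for the negation <>((~p -> p) & q):
1. <>((~p -> p) & q), 0
2. (~p -> p) & q, 1   [<>-rule on 1: fresh world 1, 0R1]
3. ~p -> p, 1   [&-rule on 2]
4. q, 1   [&-rule on 2]
5. p, 1   [->-rule on 3 (branches; this branch)]
Accessibility: 0R0, 0R1, 1R1
The negation has an open branch (countermodel exists).

Invalid (countermodel exists)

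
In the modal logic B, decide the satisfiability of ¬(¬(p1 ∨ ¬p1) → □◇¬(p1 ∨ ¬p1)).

1. ¬(¬(p1 ∨ ¬p1) → □◇¬(p1 ∨ ¬p1)), 0
2. ¬(p1 ∨ ¬p1), 0
3. ¬□◇¬(p1 ∨ ¬p1), 0
4. ¬p1, 0
5. p1, 0
Accessibility: 0R0
Branch closes: p1 and ¬p1 both at 0.
All branches of the tableau close; one closing branch shown above.

Unsatisfiable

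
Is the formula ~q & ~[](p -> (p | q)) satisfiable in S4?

1. ~q & ~[](p -> (p | q)), u
2. ~q, u
3. ~[](p -> (p | q)), u
4. ~(p -> (p | q)), v
5. p, v
6. ~(p | q), v
7. ~p, v
8. ~q, v
Accessibility: uRu, uRv, vRv
Branch closes: p and ~p both at v.
Every branch closes; the branch above is one of them.

Unsatisfiable (every branch closes)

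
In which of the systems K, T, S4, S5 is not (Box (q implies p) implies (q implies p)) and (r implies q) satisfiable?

K-tableau for the formula:
1. not (Box (q implies p) implies (q implies p)) and (r implies q), w0
2. not (Box (q implies p) implies (q implies p)), w0   [and-rule on 1]
3. r implies q, w0   [and-rule on 1]
4. Box (q implies p), w0   [neg-implies-rule on 2]
5. not (q implies p), w0   [neg-implies-rule on 2]
6. q, w0   [neg-implies-rule on 5]
7. not p, w0   [neg-implies-rule on 5]
Complete open branch: satisfiable in K.
T-tableau for the formula:
1. not (Box (q implies p) implies (q implies p)) and (r implies q), w0
2. not (Box (q implies p) implies (q implies p)), w0   [and-rule on 1]
3. r implies q, w0   [and-rule on 1]
4. Box (q implies p), w0   [neg-implies-rule on 2]
5. not (q implies p), w0   [neg-implies-rule on 2]
6. q, w0   [neg-implies-rule on 5]
7. not p, w0   [neg-implies-rule on 5]
8. q implies p, w0   [Box-rule on 4 via w0Rw0]
9. p, w0   [implies-rule on 8 (branches; this branch)]
Accessibility: w0Rw0
Branch closes: p and not p both at w0.
Every branch closes (one shown): unsatisfiable in T, hence also in S4, S5 (every S4/S5-frame is a T-frame).

K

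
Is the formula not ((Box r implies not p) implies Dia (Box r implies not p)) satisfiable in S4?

Unsatisfiable

1. not ((Box r implies not p) implies Dia (Box r implies not p)), w0
2. Box r implies not p, w0   [neg-implies-rule on 1]
3. not Dia (Box r implies not p), w0   [neg-implies-rule on 1]
4. not (Box r implies not p), w0   [neg-Dia-rule on 3 via w0Rw0]
5. Box r, w0   [neg-implies-rule on 4]
6. p, w0   [neg-implies-rule on 4]
7. r, w0   [Box-rule on 5 via w0Rw0]
8. not Box r, w0   [implies-rule on 2 (branches; this branch)]
9. not r, w1   [neg-Box-rule on 8: fresh world w1, w0Rw1]
10. not (Box r implies not p), w1   [neg-Dia-rule on 3 via w0Rw1]
11. Box r, w1   [neg-implies-rule on 10]
12. p, w1   [neg-implies-rule on 10]
13. r, w1   [Box-rule on 5 via w0Rw1]
Accessibility: w0Rw0, w0Rw1, w1Rw1
Branch closes: r and not r both at w1.
All branches of the tableau close; one closing branch shown above.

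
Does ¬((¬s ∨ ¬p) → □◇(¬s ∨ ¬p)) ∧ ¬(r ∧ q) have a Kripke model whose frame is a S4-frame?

Yes, satisfiable

1. ¬((¬s ∨ ¬p) → □◇(¬s ∨ ¬p)) ∧ ¬(r ∧ q), u
2. ¬((¬s ∨ ¬p) → □◇(¬s ∨ ¬p)), u
3. ¬(r ∧ q), u
4. ¬s ∨ ¬p, u
5. ¬□◇(¬s ∨ ¬p), u
6. ¬q, u
7. ¬p, u
8. ¬◇(¬s ∨ ¬p), v
9. ¬(¬s ∨ ¬p), v
10. s, v
11. p, v
Accessibility: uRu, uRv, vRv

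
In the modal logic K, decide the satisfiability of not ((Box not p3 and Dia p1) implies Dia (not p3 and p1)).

No, unsatisfiable

1. not ((Box not p3 and Dia p1) implies Dia (not p3 and p1)), 0
2. Box not p3 and Dia p1, 0   [neg-implies-rule on 1]
3. not Dia (not p3 and p1), 0   [neg-implies-rule on 1]
4. Box not p3, 0   [and-rule on 2]
5. Dia p1, 0   [and-rule on 2]
6. p1, 1   [Dia-rule on 5: fresh world 1, 0R1]
7. not (not p3 and p1), 1   [neg-Dia-rule on 3 via 0R1]
8. not p3, 1   [Box-rule on 4 via 0R1]
9. not p1, 1   [neg-and-rule on 7 (branches; this branch)]
Accessibility: 0R1
Branch closes: p1 and not p1 both at 1.
Every branch closes; the branch above is one of them.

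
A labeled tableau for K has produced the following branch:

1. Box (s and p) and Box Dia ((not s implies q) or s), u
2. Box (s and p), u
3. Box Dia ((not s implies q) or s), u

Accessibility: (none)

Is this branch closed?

Not closed

No atom appears with both signs at the same world.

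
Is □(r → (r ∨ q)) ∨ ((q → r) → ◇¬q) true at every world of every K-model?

Tableau for the negation ¬(□(r → (r ∨ q)) ∨ ((q → r) → ◇¬q)):
1. ¬(□(r → (r ∨ q)) ∨ ((q → r) → ◇¬q)), u
2. ¬□(r → (r ∨ q)), u
3. ¬((q → r) → ◇¬q), u
4. q → r, u
5. ¬◇¬q, u
6. r, u
7. ¬(r → (r ∨ q)), v
8. r, v
9. ¬(r ∨ q), v
10. ¬r, v
11. ¬q, v
Accessibility: uRv
Branch closes: r and ¬r both at v.
Every branch of the negation's tableau closes; the branch above is one of them.

Valid in K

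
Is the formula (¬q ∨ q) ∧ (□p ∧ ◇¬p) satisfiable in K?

No, unsatisfiable

1. (¬q ∨ q) ∧ (□p ∧ ◇¬p), 0
2. ¬q ∨ q, 0   [∧-rule on 1]
3. □p ∧ ◇¬p, 0   [∧-rule on 1]
4. □p, 0   [∧-rule on 3]
5. ◇¬p, 0   [∧-rule on 3]
6. q, 0   [∨-rule on 2 (branches; this branch)]
7. ¬p, 1   [◇-rule on 5: fresh world 1, 0R1]
8. p, 1   [□-rule on 4 via 0R1]
Accessibility: 0R1
Branch closes: p and ¬p both at 1.
Every branch closes; the branch above is one of them.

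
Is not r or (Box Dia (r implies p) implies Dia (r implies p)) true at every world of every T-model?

Tableau for the negation not (not r or (Box Dia (r implies p) implies Dia (r implies p))):
1. not (not r or (Box Dia (r implies p) implies Dia (r implies p))), w0
2. r, w0
3. not (Box Dia (r implies p) implies Dia (r implies p)), w0
4. Box Dia (r implies p), w0
5. not Dia (r implies p), w0
6. Dia (r implies p), w0
7. not (r implies p), w0
8. not p, w0
9. r implies p, w1
10. Dia (r implies p), w1
11. not (r implies p), w1
12. r, w1
13. not p, w1
14. p, w1
Accessibility: w0Rw0, w0Rw1, w1Rw1
Branch closes: p and not p both at w1.
Every branch of the negation's tableau closes; the branch above is one of them.

Valid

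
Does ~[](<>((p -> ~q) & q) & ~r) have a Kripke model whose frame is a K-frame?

Satisfiable (open branch found)

1. ~[](<>((p -> ~q) & q) & ~r), w0
2. ~(<>((p -> ~q) & q) & ~r), w1   [~[]-rule on 1: fresh world w1, w0Rw1]
3. r, w1   [~&-rule on 2 (branches; this branch)]
Accessibility: w0Rw1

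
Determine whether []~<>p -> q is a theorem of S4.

No, not valid

Tableau for the negation ~([]~<>p -> q):
1. ~([]~<>p -> q), u
2. []~<>p, u
3. ~q, u
4. ~<>p, u
5. ~p, u
Accessibility: uRu
The negation has an open branch (countermodel exists).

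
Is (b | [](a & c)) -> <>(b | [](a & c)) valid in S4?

Tableau for the negation ~((b | [](a & c)) -> <>(b | [](a & c))):
1. ~((b | [](a & c)) -> <>(b | [](a & c))), w0
2. b | [](a & c), w0   [~->-rule on 1]
3. ~<>(b | [](a & c)), w0   [~->-rule on 1]
4. ~(b | [](a & c)), w0   [~<>-rule on 3 via w0Rw0]
5. ~b, w0   [~|-rule on 4]
6. ~[](a & c), w0   [~|-rule on 4]
7. [](a & c), w0   [|-rule on 2 (branches; this branch)]
8. a & c, w0   [[]-rule on 7 via w0Rw0]
9. a, w0   [&-rule on 8]
10. c, w0   [&-rule on 8]
11. ~(a & c), w1   [~[]-rule on 6: fresh world w1, w0Rw1]
12. ~(b | [](a & c)), w1   [~<>-rule on 3 via w0Rw1]
13. ~b, w1   [~|-rule on 12]
14. ~[](a & c), w1   [~|-rule on 12]
15. a & c, w1   [[]-rule on 7 via w0Rw1]
16. a, w1   [&-rule on 15]
17. c, w1   [&-rule on 15]
18. ~c, w1   [~&-rule on 11 (branches; this branch)]
Accessibility: w0Rw0, w0Rw1, w1Rw1
Branch closes: c and ~c both at w1.
Every branch of the negation's tableau closes; the branch above is one of them.

Yes, valid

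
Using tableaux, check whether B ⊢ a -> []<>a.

Tableau for the negation ~(a -> []<>a):
1. ~(a -> []<>a), w0
2. a, w0
3. ~[]<>a, w0
4. ~<>a, w1
5. ~a, w0
Accessibility: w0Rw0, w0Rw1, w1Rw0, w1Rw1
Branch closes: a and ~a both at w0.
Every branch of the negation's tableau closes; the branch above is one of them.

Valid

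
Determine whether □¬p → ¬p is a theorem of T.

Tableau for the negation ¬(□¬p → ¬p):
1. ¬(□¬p → ¬p), w0
2. □¬p, w0
3. p, w0
4. ¬p, w0
Accessibility: w0Rw0
Branch closes: p and ¬p both at w0.
All branches of the negation close; one closing branch shown above.

Valid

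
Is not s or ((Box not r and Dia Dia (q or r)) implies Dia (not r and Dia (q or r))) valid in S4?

Valid

Tableau for the negation not (not s or ((Box not r and Dia Dia (q or r)) implies Dia (not r and Dia (q or r)))):
1. not (not s or ((Box not r and Dia Dia (q or r)) implies Dia (not r and Dia (q or r)))), u
2. s, u   [neg-or-rule on 1]
3. not ((Box not r and Dia Dia (q or r)) implies Dia (not r and Dia (q or r))), u   [neg-or-rule on 1]
4. Box not r and Dia Dia (q or r), u   [neg-implies-rule on 3]
5. not Dia (not r and Dia (q or r)), u   [neg-implies-rule on 3]
6. Box not r, u   [and-rule on 4]
7. Dia Dia (q or r), u   [and-rule on 4]
8. not (not r and Dia (q or r)), u   [neg-Dia-rule on 5 via uRu]
9. not r, u   [Box-rule on 6 via uRu]
10. not Dia (q or r), u   [neg-and-rule on 8 (branches; this branch)]
11. not (q or r), u   [neg-Dia-rule on 10 via uRu]
12. not q, u   [neg-or-rule on 11]
13. Dia (q or r), v   [Dia-rule on 7: fresh world v, uRv]
14. not (not r and Dia (q or r)), v   [neg-Dia-rule on 5 via uRv]
15. not r, v   [Box-rule on 6 via uRv]
16. not (q or r), v   [neg-Dia-rule on 10 via uRv]
17. not q, v   [neg-or-rule on 16]
18. not Dia (q or r), v   [neg-and-rule on 14 (branches; this branch)]
19. q or r, w   [Dia-rule on 13: fresh world w, vRw]
20. not (not r and Dia (q or r)), w   [neg-Dia-rule on 5 via uRw]
21. not r, w   [Box-rule on 6 via uRw]
22. not (q or r), w   [neg-Dia-rule on 10 via uRw]
23. not q, w   [neg-or-rule on 22]
24. r, w   [or-rule on 19 (branches; this branch)]
Accessibility: uRu, uRv, uRw, vRv, vRw, wRw
Branch closes: r and not r both at w.
All branches of the negation close; one closing branch shown above.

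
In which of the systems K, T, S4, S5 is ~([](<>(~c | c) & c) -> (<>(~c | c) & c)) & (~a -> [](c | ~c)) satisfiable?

K-tableau for the formula:
1. ~([](<>(~c | c) & c) -> (<>(~c | c) & c)) & (~a -> [](c | ~c)), 0
2. ~([](<>(~c | c) & c) -> (<>(~c | c) & c)), 0
3. ~a -> [](c | ~c), 0
4. [](<>(~c | c) & c), 0
5. ~(<>(~c | c) & c), 0
6. [](c | ~c), 0
7. ~c, 0
Complete open branch: satisfiable in K.
T-tableau for the formula:
1. ~([](<>(~c | c) & c) -> (<>(~c | c) & c)) & (~a -> [](c | ~c)), 0
2. ~([](<>(~c | c) & c) -> (<>(~c | c) & c)), 0
3. ~a -> [](c | ~c), 0
4. [](<>(~c | c) & c), 0
5. ~(<>(~c | c) & c), 0
6. <>(~c | c) & c, 0
7. <>(~c | c), 0
8. c, 0
9. [](c | ~c), 0
10. c | ~c, 0
11. ~<>(~c | c), 0
12. ~(~c | c), 0
13. ~c, 0
Accessibility: 0R0
Branch closes: c and ~c both at 0.
Every branch closes (one shown): unsatisfiable in T, hence also in S4, S5 (every S4/S5-frame is a T-frame).

K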